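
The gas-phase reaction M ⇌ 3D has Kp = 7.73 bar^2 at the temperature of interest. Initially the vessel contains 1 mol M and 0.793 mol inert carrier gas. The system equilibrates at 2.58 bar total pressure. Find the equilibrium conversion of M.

Let X = conversion of M (basis 1 mol M); extent of reaction ξ = X.
At extent ξ: n_M = 1 − X; n_D = 3X; n_I = 0.793 (inert).
n_T = Σnᵢ = 1.79 + 2X.
y_i = n_i/n_T, p_i = y_i·P. Kp = p_D^3 / (p_M).
This yields a degree-3 equation in X; solving on (0,1), X = 0.546.

X = 0.546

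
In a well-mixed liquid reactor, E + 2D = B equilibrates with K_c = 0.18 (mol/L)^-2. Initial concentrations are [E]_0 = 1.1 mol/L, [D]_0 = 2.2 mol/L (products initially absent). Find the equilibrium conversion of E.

X = 0.299

Let X = conversion of E; extent ξ = 1.1·X mol/L.
Concentrations: [E] = 1.1 − 1.1X; [D] = 2.2 − 2.2X; [B] = 1.1X.
K_c = [B] / ([E] [D]^2).
Solving K_c = 0.18 for X ∈ (0,1): X = 0.299.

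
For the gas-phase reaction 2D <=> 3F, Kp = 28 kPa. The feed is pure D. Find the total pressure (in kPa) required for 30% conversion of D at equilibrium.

Basis: 1 mol D initially; let X = conversion of D. Extent ξ = 0.5X.
At extent ξ: n_D = 1 − X; n_F = 1.5X.
n_T = Σnᵢ = 1 + 0.5X.
Kp = p_F^3 / (p_D^2) with p_i = (n_i/n_T)·P.
At X = 0.3: the mole-fraction product g(X) = Π y_i^ν_i = 0.1617. Since Kp = g(X)·P^{1}, P = (Kp/g)^(1/1) = (28/0.1617)^(1/1) = 173 kPa.

P = 173 kPa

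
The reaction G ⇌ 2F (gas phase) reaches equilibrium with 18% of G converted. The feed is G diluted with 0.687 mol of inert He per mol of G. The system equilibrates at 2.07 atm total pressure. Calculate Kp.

Kp = 0.175 atm

Take 1 mol G as basis and let X be its fractional conversion, so ξ = X.
Mole table: n_G = 1 − X; n_F = 2X; n_I = 0.687 (inert).
n_T = Σnᵢ = 1.69 + X.
At X = 0.18: n_G = 0.82, n_F = 0.36, n_T = 1.87.
p_i = (n_i/n_T)·P. Kp = p_F^2 / (p_G) = 0.175 atm.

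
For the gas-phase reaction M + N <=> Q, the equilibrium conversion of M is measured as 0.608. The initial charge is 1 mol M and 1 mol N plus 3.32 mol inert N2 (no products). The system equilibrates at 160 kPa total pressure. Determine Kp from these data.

Kp = 0.117 kPa^-1

Take 1 mol M as basis and let X be its fractional conversion, so ξ = X.
Mole table: n_M = 1 − X; n_N = 1 − X; n_Q = X; n_I = 3.32 (inert).
Total moles n_T = 5.32 − X.
At X = 0.608: n_M = 0.392, n_N = 0.392, n_Q = 0.608, n_T = 4.71.
p_i = (n_i/n_T)·P. Kp = p_Q / (p_M p_N) = 0.117 kPa^-1.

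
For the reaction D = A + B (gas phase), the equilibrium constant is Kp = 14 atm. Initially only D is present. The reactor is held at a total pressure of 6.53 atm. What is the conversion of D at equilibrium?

Let X = conversion of D (basis 1 mol D); extent of reaction ξ = X.
Mole table: n_D = 1 − X; n_A = X; n_B = X.
n_T = Σnᵢ = 1 + X.
Mole fractions y_i = n_i/n_T; Kp = p_A p_B / (p_D) with p_i = y_i·P.
Setting this equal to 14 atm and taking the physical root (0 < X < 1) gives X = 0.826.

X = 0.826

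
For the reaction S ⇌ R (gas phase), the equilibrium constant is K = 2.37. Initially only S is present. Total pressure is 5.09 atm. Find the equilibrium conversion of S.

Basis: 1 mol S initially; let X = conversion of S. Extent ξ = X.
Moles: n_S = 1 − X; n_R = X.
n_T stays at 1 (no change in mole number).
Mole fractions y_i = n_i/n_T; K = p_R / (p_S) with p_i = y_i·P.
Equating to 2.37 and solving on 0 < X < 1: X = 0.703.

X = 0.703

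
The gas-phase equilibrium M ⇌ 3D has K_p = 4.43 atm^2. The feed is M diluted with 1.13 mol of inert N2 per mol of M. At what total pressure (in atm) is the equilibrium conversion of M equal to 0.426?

Let X = conversion of M (basis 1 mol M); extent of reaction ξ = X.
Moles: n_M = 1 − X; n_D = 3X; n_I = 1.13 (inert).
Total moles n_T = 2.13 + 2X.
K_p = p_D^3 / (p_M) with p_i = (n_i/n_T)·P.
At X = 0.426: the mole-fraction product g(X) = Π y_i^ν_i = 0.4089. Since K_p = g(X)·P^{2}, P = (K_p/g)^(1/2) = (4.43/0.4089)^(1/2) = 3.29 atm.

P = 3.29 atm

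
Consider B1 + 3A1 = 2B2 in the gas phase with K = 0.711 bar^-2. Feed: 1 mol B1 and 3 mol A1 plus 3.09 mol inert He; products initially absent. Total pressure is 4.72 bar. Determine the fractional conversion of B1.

Basis: 1 mol B1 initially; let X = conversion of B1. Extent ξ = X.
At extent ξ: n_B1 = 1 − X; n_A1 = 3 − 3X; n_B2 = 2X; n_I = 3.09 (inert).
n_T = Σnᵢ = 7.09 − 2X.
Mole fractions y_i = n_i/n_T; K = p_B2^2 / (p_B1 p_A1^3) with p_i = y_i·P.
Setting this equal to 0.711 bar^-2 and taking the physical root (0 < X < 1) gives X = 0.471.

X = 0.471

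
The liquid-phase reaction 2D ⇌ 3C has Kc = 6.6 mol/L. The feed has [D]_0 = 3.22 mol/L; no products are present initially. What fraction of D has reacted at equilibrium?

X = 0.520

Let X = conversion of D; extent ξ = 3.22X/2 mol/L.
Concentrations: [D] = 3.22 − 3.22X; [C] = 4.83X.
Kc = [C]^3 / ([D]^2).
Setting equal to 6.6 and solving for X on (0,1) gives X = 0.520.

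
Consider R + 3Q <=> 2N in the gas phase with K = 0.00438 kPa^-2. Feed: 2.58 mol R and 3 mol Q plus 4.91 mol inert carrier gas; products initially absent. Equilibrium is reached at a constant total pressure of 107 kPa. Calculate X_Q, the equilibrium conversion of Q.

X = 0.629

Take 3 mol Q as basis and let X be its fractional conversion, so ξ = X.
Mole table: n_R = 2.58 − X; n_Q = 3 − 3X; n_N = 2X; n_I = 4.91 (inert).
Summing: n_T = 10.5 − 2X.
Mole fractions y_i = n_i/n_T; K = p_N^2 / (p_R p_Q^3) with p_i = y_i·P.
Equating to 0.00438 kPa^-2 and solving on 0 < X < 1: X = 0.629.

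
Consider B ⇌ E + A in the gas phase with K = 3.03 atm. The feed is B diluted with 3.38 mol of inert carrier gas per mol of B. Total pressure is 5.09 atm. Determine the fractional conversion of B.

X = 0.795

Let X = conversion of B (basis 1 mol B); extent of reaction ξ = X.
Mole table: n_B = 1 − X; n_E = X; n_A = X; n_I = 3.38 (inert).
n_T = Σnᵢ = 4.38 + X.
y_i = n_i/n_T, p_i = y_i·P. K = p_E p_A / (p_B).
Substituting and setting equal to 3.03 atm gives a polynomial in X; the root in (0,1) is X = 0.795.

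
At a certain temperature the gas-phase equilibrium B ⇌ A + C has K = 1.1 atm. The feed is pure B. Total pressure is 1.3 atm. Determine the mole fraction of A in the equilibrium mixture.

y_A = 0.404

Let X = conversion of B (basis 1 mol B); extent of reaction ξ = X.
Species balance: n_B = 1 − X; n_A = X; n_C = X.
Summing: n_T = 1 + X.
y_i = n_i/n_T, p_i = y_i·P. K = p_A p_C / (p_B).
Substituting and setting equal to 1.1 atm gives a polynomial in X; the root in (0,1) is X = 0.677.
Then n_A = 0.677, n_T = 1.68, so y_A = 0.404.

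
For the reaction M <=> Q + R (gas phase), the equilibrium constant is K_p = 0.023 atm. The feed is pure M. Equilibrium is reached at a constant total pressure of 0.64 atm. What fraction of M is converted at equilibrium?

Take 1 mol M as basis and let X be its fractional conversion, so ξ = X.
Mole table: n_M = 1 − X; n_Q = X; n_R = X.
Total moles n_T = 1 + X.
Mole fractions y_i = n_i/n_T; K_p = p_Q p_R / (p_M) with p_i = y_i·P.
Equating to 0.023 atm and solving on 0 < X < 1: X = 0.186.

X = 0.186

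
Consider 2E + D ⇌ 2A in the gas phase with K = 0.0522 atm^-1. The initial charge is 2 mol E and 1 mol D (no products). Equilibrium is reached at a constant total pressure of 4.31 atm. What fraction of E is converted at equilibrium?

X = 0.202

Basis: 2 mol E initially; let X = conversion of E. Extent ξ = X.
Mole table: n_E = 2 − 2X; n_D = 1 − X; n_A = 2X.
n_T = Σnᵢ = 3 − X.
With p_i = (n_i/n_T)P, K = p_A^2 / (p_E^2 p_D).
This yields a degree-3 equation in X; solving on (0,1), X = 0.202.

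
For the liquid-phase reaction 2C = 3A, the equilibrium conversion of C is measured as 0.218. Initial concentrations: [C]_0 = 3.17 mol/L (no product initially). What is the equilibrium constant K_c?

K_c = 0.181 mol/L

Let X = conversion of C.
Concentrations: [C] = 3.17 − 3.17X; [A] = 4.75X.
At X = 0.218: [C] = 2.48, [A] = 1.04.
K_c = [A]^3 / ([C]^2) = 0.181 mol/L.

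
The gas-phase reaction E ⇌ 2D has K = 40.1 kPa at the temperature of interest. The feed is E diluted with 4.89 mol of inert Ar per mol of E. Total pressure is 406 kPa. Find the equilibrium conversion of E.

Let X = conversion of E (basis 1 mol E); extent of reaction ξ = X.
Moles: n_E = 1 − X; n_D = 2X; n_I = 4.89 (inert).
n_T = Σnᵢ = 5.89 + X.
Mole fractions y_i = n_i/n_T; K = p_D^2 / (p_E) with p_i = y_i·P.
This yields a degree-2 equation in X; solving on (0,1), X = 0.322.

X = 0.322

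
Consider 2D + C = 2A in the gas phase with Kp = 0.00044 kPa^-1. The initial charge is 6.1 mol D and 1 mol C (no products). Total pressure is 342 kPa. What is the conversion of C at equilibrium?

Take 1 mol C as basis and let X be its fractional conversion, so ξ = X.
At extent ξ: n_D = 6.1 − 2X; n_C = 1 − X; n_A = 2X.
Total moles n_T = 7.1 − X.
y_i = n_i/n_T, p_i = y_i·P. Kp = p_A^2 / (p_D^2 p_C).
Equating to 0.00044 kPa^-1 and solving on 0 < X < 1: X = 0.331.

X = 0.331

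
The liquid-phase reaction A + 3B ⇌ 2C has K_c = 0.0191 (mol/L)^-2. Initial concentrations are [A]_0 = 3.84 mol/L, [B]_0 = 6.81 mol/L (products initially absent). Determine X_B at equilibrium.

X = 0.414

Let X = conversion of B; extent ξ = 6.81X/3 mol/L.
Concentrations: [A] = 3.84 − 2.27X; [B] = 6.81 − 6.81X; [C] = 4.54X.
K_c = [C]^2 / ([A] [B]^3).
Equating to 0.0191 (mol/L)^-2: the physical root is X = 0.414.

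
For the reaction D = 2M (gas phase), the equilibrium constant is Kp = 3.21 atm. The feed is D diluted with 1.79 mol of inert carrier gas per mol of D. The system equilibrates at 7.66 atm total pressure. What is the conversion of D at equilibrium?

X = 0.436

Take 1 mol D as basis and let X be its fractional conversion, so ξ = X.
Moles: n_D = 1 − X; n_M = 2X; n_I = 1.79 (inert).
n_T = Σnᵢ = 2.79 + X.
Mole fractions y_i = n_i/n_T; Kp = p_M^2 / (p_D) with p_i = y_i·P.
Setting this equal to 3.21 atm and taking the physical root (0 < X < 1) gives X = 0.436.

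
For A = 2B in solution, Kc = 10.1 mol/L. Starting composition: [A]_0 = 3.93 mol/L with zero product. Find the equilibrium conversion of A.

X = 0.542

Let X = conversion of A; extent ξ = 3.93·X mol/L.
Concentrations: [A] = 3.93 − 3.93X; [B] = 7.86X.
Kc = [B]^2 / ([A]).
This equals 10.1 at X = 0.542 (the root in 0 < X < 1).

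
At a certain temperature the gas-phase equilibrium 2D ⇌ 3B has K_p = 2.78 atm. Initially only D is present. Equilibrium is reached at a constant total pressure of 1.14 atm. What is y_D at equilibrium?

Basis: 1 mol D initially; let X = conversion of D. Extent ξ = 0.5X.
Species balance: n_D = 1 − X; n_B = 1.5X.
Total moles n_T = 1 + 0.5X.
Mole fractions y_i = n_i/n_T; K_p = p_B^3 / (p_D^2) with p_i = y_i·P.
Equating to 2.78 atm and solving on 0 < X < 1: X = 0.562.
Then n_D = 0.438, n_T = 1.28, so y_D = 0.342.

y_D = 0.342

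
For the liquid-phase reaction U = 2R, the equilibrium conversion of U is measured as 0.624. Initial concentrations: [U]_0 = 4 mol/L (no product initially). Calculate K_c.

K_c = 16.6 mol/L

Let X = conversion of U.
Concentrations: [U] = 4 − 4X; [R] = 8X.
At X = 0.624: [U] = 1.5, [R] = 4.99.
K_c = [R]^2 / ([U]) = 16.6 mol/L.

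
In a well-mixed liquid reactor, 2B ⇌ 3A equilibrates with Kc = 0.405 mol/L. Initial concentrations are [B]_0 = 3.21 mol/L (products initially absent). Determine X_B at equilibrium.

X = 0.271

Let X = conversion of B; extent ξ = 3.21X/2 mol/L.
Concentrations: [B] = 3.21 − 3.21X; [A] = 4.81X.
Kc = [A]^3 / ([B]^2).
This equals 0.405 at X = 0.271 (the root in 0 < X < 1).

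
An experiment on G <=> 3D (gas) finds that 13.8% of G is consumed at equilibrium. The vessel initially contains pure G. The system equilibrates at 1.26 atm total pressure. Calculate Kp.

Let X = conversion of G (basis 1 mol G); extent of reaction ξ = X.
Species balance: n_G = 1 − X; n_D = 3X.
Summing: n_T = 1 + 2X.
At X = 0.138: n_G = 0.862, n_D = 0.414, n_T = 1.28.
p_i = (n_i/n_T)·P. Kp = p_D^3 / (p_G) = 0.0803 atm^2.

Kp = 0.0803 atm^2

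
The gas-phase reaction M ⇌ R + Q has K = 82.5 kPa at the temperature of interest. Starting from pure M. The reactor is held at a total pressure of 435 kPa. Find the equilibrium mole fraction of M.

Take 1 mol M as basis and let X be its fractional conversion, so ξ = X.
Moles: n_M = 1 − X; n_R = X; n_Q = X.
n_T = Σnᵢ = 1 + X.
y_i = n_i/n_T, p_i = y_i·P. K = p_R p_Q / (p_M).
Setting this equal to 82.5 kPa and taking the physical root (0 < X < 1) gives X = 0.399.
Then n_M = 0.601, n_T = 1.4, so y_M = 0.429.

y_M = 0.429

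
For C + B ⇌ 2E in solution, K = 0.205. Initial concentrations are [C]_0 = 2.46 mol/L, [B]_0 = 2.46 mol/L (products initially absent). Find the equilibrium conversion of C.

X = 0.185

Let X = conversion of C; extent ξ = 2.46·X mol/L.
Concentrations: [C] = 2.46 − 2.46X; [B] = 2.46 − 2.46X; [E] = 4.92X.
K = [E]^2 / ([C] [B]).
Setting equal to 0.205 and solving for X on (0,1) gives X = 0.185.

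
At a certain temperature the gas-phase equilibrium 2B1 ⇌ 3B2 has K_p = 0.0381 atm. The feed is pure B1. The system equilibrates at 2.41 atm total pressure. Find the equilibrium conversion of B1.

X = 0.153

Let X = conversion of B1 (basis 1 mol B1); extent of reaction ξ = 0.5X.
Mole table: n_B1 = 1 − X; n_B2 = 1.5X.
n_T = Σnᵢ = 1 + 0.5X.
y_i = n_i/n_T, p_i = y_i·P. K_p = p_B2^3 / (p_B1^2).
This yields a degree-3 equation in X; solving on (0,1), X = 0.153.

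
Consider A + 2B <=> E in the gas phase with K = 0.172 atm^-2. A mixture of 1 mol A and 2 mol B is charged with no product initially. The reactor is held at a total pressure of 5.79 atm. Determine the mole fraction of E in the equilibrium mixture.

y_E = 0.297

Take 1 mol A as basis and let X be its fractional conversion, so ξ = X.
Mole table: n_A = 1 − X; n_B = 2 − 2X; n_E = X.
n_T = Σnᵢ = 3 − 2X.
Mole fractions y_i = n_i/n_T; K = p_E / (p_A p_B^2) with p_i = y_i·P.
This yields a degree-3 equation in X; solving on (0,1), X = 0.559.
Then n_E = 0.559, n_T = 1.88, so y_E = 0.297.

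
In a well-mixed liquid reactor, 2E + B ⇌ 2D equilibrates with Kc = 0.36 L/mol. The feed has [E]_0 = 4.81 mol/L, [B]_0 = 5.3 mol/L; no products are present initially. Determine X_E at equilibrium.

X = 0.545

Let X = conversion of E; extent ξ = 4.81X/2 mol/L.
Concentrations: [E] = 4.81 − 4.81X; [B] = 5.3 − 2.4X; [D] = 4.81X.
Kc = [D]^2 / ([E]^2 [B]).
This equals 0.36 at X = 0.545 (the root in 0 < X < 1).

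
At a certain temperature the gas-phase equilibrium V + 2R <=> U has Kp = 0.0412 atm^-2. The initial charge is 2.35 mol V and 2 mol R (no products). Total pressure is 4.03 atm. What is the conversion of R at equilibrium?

X = 0.225

Let X = conversion of R (basis 2 mol R); extent of reaction ξ = X.
Species balance: n_V = 2.35 − X; n_R = 2 − 2X; n_U = X.
n_T = Σnᵢ = 4.35 − 2X.
Mole fractions y_i = n_i/n_T; Kp = p_U / (p_V p_R^2) with p_i = y_i·P.
Setting this equal to 0.0412 atm^-2 and taking the physical root (0 < X < 1) gives X = 0.225.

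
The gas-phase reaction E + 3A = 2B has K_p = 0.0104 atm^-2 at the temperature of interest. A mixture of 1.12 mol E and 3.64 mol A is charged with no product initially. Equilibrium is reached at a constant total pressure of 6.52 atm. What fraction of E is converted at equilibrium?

X = 0.284

Let X = conversion of E (basis 1.12 mol E); extent of reaction ξ = 1.12X.
Moles: n_E = 1.12 − 1.12X; n_A = 3.64 − 3.36X; n_B = 2.24X.
n_T = Σnᵢ = 4.76 − 2.24X.
y_i = n_i/n_T, p_i = y_i·P. K_p = p_B^2 / (p_E p_A^3).
Setting this equal to 0.0104 atm^-2 and taking the physical root (0 < X < 1) gives X = 0.284.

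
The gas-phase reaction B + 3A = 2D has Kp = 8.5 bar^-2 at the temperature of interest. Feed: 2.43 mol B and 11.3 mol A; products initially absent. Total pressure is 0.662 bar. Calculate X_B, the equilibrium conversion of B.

X = 0.623

Take 2.43 mol B as basis and let X be its fractional conversion, so ξ = 2.43X.
Mole table: n_B = 2.43 − 2.43X; n_A = 11.3 − 7.29X; n_D = 4.86X.
Summing: n_T = 13.7 − 4.86X.
With p_i = (n_i/n_T)P, Kp = p_D^2 / (p_B p_A^3).
Equating to 8.5 bar^-2 and solving on 0 < X < 1: X = 0.623.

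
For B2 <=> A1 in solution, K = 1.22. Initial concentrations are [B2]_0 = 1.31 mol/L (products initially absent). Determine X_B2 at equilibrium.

X = 0.550

Let X = conversion of B2; extent ξ = 1.31·X mol/L.
Concentrations: [B2] = 1.31 − 1.31X; [A1] = 1.31X.
K = [A1] / ([B2]).
Setting equal to 1.22 and solving for X on (0,1) gives X = 0.550.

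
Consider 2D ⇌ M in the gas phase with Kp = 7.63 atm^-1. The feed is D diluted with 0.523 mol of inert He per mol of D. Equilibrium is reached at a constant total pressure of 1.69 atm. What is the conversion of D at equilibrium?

X = 0.812

Basis: 1 mol D initially; let X = conversion of D. Extent ξ = 0.5X.
Mole table: n_D = 1 − X; n_M = 0.5X; n_I = 0.523 (inert).
Summing: n_T = 1.52 − 0.5X.
y_i = n_i/n_T, p_i = y_i·P. Kp = p_M / (p_D^2).
Setting this equal to 7.63 atm^-1 and taking the physical root (0 < X < 1) gives X = 0.812.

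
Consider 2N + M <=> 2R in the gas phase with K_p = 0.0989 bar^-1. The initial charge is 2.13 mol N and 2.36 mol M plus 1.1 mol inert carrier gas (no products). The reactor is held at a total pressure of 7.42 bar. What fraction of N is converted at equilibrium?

X = 0.346

Basis: 2.13 mol N initially; let X = conversion of N. Extent ξ = 1.06X.
Moles: n_N = 2.13 − 2.13X; n_M = 2.36 − 1.06X; n_R = 2.13X; n_I = 1.1 (inert).
Total moles n_T = 5.59 − 1.06X.
With p_i = (n_i/n_T)P, K_p = p_R^2 / (p_N^2 p_M).
Equating to 0.0989 bar^-1 and solving on 0 < X < 1: X = 0.346.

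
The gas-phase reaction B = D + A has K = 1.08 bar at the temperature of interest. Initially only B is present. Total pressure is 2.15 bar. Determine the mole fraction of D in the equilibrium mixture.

y_D = 0.366

Let X = conversion of B (basis 1 mol B); extent of reaction ξ = X.
Moles: n_B = 1 − X; n_D = X; n_A = X.
Total moles n_T = 1 + X.
y_i = n_i/n_T, p_i = y_i·P. K = p_D p_A / (p_B).
Substituting and setting equal to 1.08 bar gives a polynomial in X; the root in (0,1) is X = 0.578.
Then n_D = 0.578, n_T = 1.58, so y_D = 0.366.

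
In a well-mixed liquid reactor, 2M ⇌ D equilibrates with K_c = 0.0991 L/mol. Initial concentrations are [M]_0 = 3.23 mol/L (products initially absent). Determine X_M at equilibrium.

X = 0.307

Let X = conversion of M; extent ξ = 3.23X/2 mol/L.
Concentrations: [M] = 3.23 − 3.23X; [D] = 1.61X.
K_c = [D] / ([M]^2).
Setting equal to 0.0991 and solving for X on (0,1) gives X = 0.307.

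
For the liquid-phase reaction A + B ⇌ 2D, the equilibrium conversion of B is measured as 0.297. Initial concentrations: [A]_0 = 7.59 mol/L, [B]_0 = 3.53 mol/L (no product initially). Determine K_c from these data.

Let X = conversion of B.
Concentrations: [A] = 7.59 − 3.53X; [B] = 3.53 − 3.53X; [D] = 7.06X.
At X = 0.297: [A] = 6.54, [B] = 2.48, [D] = 2.1.
K_c = [D]^2 / ([A] [B]) = 0.271.

K_c = 0.271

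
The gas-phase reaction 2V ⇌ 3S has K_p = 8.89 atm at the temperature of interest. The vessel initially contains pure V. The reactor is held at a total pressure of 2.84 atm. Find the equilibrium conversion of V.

Take 1 mol V as basis and let X be its fractional conversion, so ξ = 0.5X.
Moles: n_V = 1 − X; n_S = 1.5X.
n_T = Σnᵢ = 1 + 0.5X.
y_i = n_i/n_T, p_i = y_i·P. K_p = p_S^3 / (p_V^2).
Setting this equal to 8.89 atm and taking the physical root (0 < X < 1) gives X = 0.588.

X = 0.588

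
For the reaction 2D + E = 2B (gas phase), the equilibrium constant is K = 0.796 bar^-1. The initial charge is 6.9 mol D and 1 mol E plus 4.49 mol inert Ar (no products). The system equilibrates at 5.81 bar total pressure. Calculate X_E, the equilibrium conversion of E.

X = 0.783

Let X = conversion of E (basis 1 mol E); extent of reaction ξ = X.
Species balance: n_D = 6.9 − 2X; n_E = 1 − X; n_B = 2X; n_I = 4.49 (inert).
Summing: n_T = 12.4 − X.
Mole fractions y_i = n_i/n_T; K = p_B^2 / (p_D^2 p_E) with p_i = y_i·P.
Setting this equal to 0.796 bar^-1 and taking the physical root (0 < X < 1) gives X = 0.783.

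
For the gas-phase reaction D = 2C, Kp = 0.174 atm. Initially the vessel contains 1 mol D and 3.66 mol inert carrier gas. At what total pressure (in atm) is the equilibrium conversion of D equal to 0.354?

Let X = conversion of D (basis 1 mol D); extent of reaction ξ = X.
Species balance: n_D = 1 − X; n_C = 2X; n_I = 3.66 (inert).
n_T = Σnᵢ = 4.66 + X.
Kp = p_C^2 / (p_D) with p_i = (n_i/n_T)·P.
At X = 0.354: the mole-fraction product g(X) = Π y_i^ν_i = 0.1548. Since Kp = g(X)·P^{1}, P = (Kp/g)^(1/1) = (0.174/0.1548)^(1/1) = 1.12 atm.

P = 1.12 atm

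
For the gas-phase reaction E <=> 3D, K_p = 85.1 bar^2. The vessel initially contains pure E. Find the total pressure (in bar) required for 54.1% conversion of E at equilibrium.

P = 6.29 bar

Basis: 1 mol E initially; let X = conversion of E. Extent ξ = X.
At extent ξ: n_E = 1 − X; n_D = 3X.
Summing: n_T = 1 + 2X.
K_p = p_D^3 / (p_E) with p_i = (n_i/n_T)·P.
At X = 0.541: the mole-fraction product g(X) = Π y_i^ν_i = 2.149. Since K_p = g(X)·P^{2}, P = (K_p/g)^(1/2) = (85.1/2.149)^(1/2) = 6.29 bar.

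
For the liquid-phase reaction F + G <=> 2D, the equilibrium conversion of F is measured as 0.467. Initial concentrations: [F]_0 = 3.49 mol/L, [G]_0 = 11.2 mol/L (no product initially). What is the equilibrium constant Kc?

Let X = conversion of F.
Concentrations: [F] = 3.49 − 3.49X; [G] = 11.2 − 3.49X; [D] = 6.98X.
At X = 0.467: [F] = 1.86, [G] = 9.57, [D] = 3.26.
Kc = [D]^2 / ([F] [G]) = 0.597.

Kc = 0.597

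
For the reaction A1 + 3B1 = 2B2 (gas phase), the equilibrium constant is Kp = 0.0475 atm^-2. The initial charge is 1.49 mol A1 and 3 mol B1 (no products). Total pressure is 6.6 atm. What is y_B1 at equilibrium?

Let X = conversion of B1 (basis 3 mol B1); extent of reaction ξ = X.
Moles: n_A1 = 1.49 − X; n_B1 = 3 − 3X; n_B2 = 2X.
Total moles n_T = 4.49 − 2X.
y_i = n_i/n_T, p_i = y_i·P. Kp = p_B2^2 / (p_A1 p_B1^3).
This yields a degree-4 equation in X; solving on (0,1), X = 0.442.
Then n_B1 = 1.67, n_T = 3.61, so y_B1 = 0.464.

y_B1 = 0.464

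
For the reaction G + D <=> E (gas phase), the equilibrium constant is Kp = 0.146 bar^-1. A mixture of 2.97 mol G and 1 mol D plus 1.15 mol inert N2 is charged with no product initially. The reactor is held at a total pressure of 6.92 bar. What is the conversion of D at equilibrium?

X = 0.357

Take 1 mol D as basis and let X be its fractional conversion, so ξ = X.
Mole table: n_G = 2.97 − X; n_D = 1 − X; n_E = X; n_I = 1.15 (inert).
n_T = Σnᵢ = 5.12 − X.
Mole fractions y_i = n_i/n_T; Kp = p_E / (p_G p_D) with p_i = y_i·P.
This yields a degree-2 equation in X; solving on (0,1), X = 0.357.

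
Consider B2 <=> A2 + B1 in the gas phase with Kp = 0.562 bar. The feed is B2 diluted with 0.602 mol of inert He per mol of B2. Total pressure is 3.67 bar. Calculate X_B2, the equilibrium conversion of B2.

Let X = conversion of B2 (basis 1 mol B2); extent of reaction ξ = X.
Moles: n_B2 = 1 − X; n_A2 = X; n_B1 = X; n_I = 0.602 (inert).
n_T = Σnᵢ = 1.6 + X.
With p_i = (n_i/n_T)P, Kp = p_A2 p_B1 / (p_B2).
Substituting and setting equal to 0.562 bar gives a polynomial in X; the root in (0,1) is X = 0.423.

X = 0.423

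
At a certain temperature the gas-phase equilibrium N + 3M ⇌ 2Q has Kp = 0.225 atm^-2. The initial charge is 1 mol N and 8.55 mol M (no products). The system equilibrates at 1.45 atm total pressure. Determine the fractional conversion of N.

Let X = conversion of N (basis 1 mol N); extent of reaction ξ = X.
Species balance: n_N = 1 − X; n_M = 8.55 − 3X; n_Q = 2X.
Total moles n_T = 9.55 − 2X.
y_i = n_i/n_T, p_i = y_i·P. Kp = p_Q^2 / (p_N p_M^3).
Equating to 0.225 atm^-2 and solving on 0 < X < 1: X = 0.519.

X = 0.519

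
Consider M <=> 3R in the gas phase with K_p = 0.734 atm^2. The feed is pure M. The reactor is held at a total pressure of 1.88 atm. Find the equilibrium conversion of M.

Basis: 1 mol M initially; let X = conversion of M. Extent ξ = X.
Species balance: n_M = 1 − X; n_R = 3X.
n_T = Σnᵢ = 1 + 2X.
Mole fractions y_i = n_i/n_T; K_p = p_R^3 / (p_M) with p_i = y_i·P.
This yields a degree-3 equation in X; solving on (0,1), X = 0.233.

X = 0.233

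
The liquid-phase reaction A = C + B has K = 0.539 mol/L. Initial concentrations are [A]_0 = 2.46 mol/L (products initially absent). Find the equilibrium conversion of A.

Let X = conversion of A; extent ξ = 2.46·X mol/L.
Concentrations: [A] = 2.46 − 2.46X; [C] = 2.46X; [B] = 2.46X.
K = [C] [B] / ([A]).
This equals 0.539 at X = 0.371 (the root in 0 < X < 1).

X = 0.371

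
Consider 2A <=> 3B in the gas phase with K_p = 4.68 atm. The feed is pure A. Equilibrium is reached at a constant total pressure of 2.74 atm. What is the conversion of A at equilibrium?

Let X = conversion of A (basis 1 mol A); extent of reaction ξ = 0.5X.
Moles: n_A = 1 − X; n_B = 1.5X.
n_T = Σnᵢ = 1 + 0.5X.
With p_i = (n_i/n_T)P, K_p = p_B^3 / (p_A^2).
This yields a degree-3 equation in X; solving on (0,1), X = 0.525.

X = 0.525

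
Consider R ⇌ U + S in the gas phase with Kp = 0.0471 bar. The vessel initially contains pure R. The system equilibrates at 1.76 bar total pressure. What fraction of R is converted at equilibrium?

X = 0.161

Let X = conversion of R (basis 1 mol R); extent of reaction ξ = X.
At extent ξ: n_R = 1 − X; n_U = X; n_S = X.
Total moles n_T = 1 + X.
Mole fractions y_i = n_i/n_T; Kp = p_U p_S / (p_R) with p_i = y_i·P.
This yields a degree-2 equation in X; solving on (0,1), X = 0.161.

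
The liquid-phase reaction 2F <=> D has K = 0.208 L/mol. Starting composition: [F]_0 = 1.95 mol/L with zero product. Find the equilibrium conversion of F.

X = 0.346

Let X = conversion of F; extent ξ = 1.95X/2 mol/L.
Concentrations: [F] = 1.95 − 1.95X; [D] = 0.975X.
K = [D] / ([F]^2).
Equating to 0.208 L/mol: the physical root is X = 0.346.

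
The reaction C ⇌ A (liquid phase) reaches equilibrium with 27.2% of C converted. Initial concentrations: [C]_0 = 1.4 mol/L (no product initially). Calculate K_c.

Let X = conversion of C.
Concentrations: [C] = 1.4 − 1.4X; [A] = 1.4X.
At X = 0.272: [C] = 1.02, [A] = 0.381.
K_c = [A] / ([C]) = 0.374.

K_c = 0.374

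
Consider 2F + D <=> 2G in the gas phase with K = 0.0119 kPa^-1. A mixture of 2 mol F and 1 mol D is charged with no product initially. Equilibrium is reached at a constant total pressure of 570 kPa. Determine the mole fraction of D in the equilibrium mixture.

y_D = 0.190

Basis: 2 mol F initially; let X = conversion of F. Extent ξ = X.
Moles: n_F = 2 − 2X; n_D = 1 − X; n_G = 2X.
Total moles n_T = 3 − X.
y_i = n_i/n_T, p_i = y_i·P. K = p_G^2 / (p_F^2 p_D).
Substituting and setting equal to 0.0119 kPa^-1 gives a polynomial in X; the root in (0,1) is X = 0.532.
Then n_D = 0.468, n_T = 2.47, so y_D = 0.190.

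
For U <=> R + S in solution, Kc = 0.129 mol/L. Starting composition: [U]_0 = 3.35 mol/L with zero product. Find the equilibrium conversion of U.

X = 0.178

Let X = conversion of U; extent ξ = 3.35·X mol/L.
Concentrations: [U] = 3.35 − 3.35X; [R] = 3.35X; [S] = 3.35X.
Kc = [R] [S] / ([U]).
Setting equal to 0.129 and solving for X on (0,1) gives X = 0.178.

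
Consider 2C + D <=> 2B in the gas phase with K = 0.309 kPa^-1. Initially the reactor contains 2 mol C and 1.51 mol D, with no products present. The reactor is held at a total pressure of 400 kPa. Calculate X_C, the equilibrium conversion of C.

X = 0.847

Take 2 mol C as basis and let X be its fractional conversion, so ξ = X.
Mole table: n_C = 2 − 2X; n_D = 1.51 − X; n_B = 2X.
n_T = Σnᵢ = 3.51 − X.
y_i = n_i/n_T, p_i = y_i·P. K = p_B^2 / (p_C^2 p_D).
Setting this equal to 0.309 kPa^-1 and taking the physical root (0 < X < 1) gives X = 0.847.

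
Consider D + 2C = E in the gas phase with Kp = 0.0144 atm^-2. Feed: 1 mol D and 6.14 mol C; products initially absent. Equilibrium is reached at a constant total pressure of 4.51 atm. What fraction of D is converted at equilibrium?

Basis: 1 mol D initially; let X = conversion of D. Extent ξ = X.
Moles: n_D = 1 − X; n_C = 6.14 − 2X; n_E = X.
Summing: n_T = 7.14 − 2X.
Mole fractions y_i = n_i/n_T; Kp = p_E / (p_D p_C^2) with p_i = y_i·P.
Equating to 0.0144 atm^-2 and solving on 0 < X < 1: X = 0.176.

X = 0.176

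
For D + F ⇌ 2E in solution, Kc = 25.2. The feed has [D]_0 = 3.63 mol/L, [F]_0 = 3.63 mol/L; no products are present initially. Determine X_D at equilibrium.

Let X = conversion of D; extent ξ = 3.63·X mol/L.
Concentrations: [D] = 3.63 − 3.63X; [F] = 3.63 − 3.63X; [E] = 7.26X.
Kc = [E]^2 / ([D] [F]).
This equals 25.2 at X = 0.715 (the root in 0 < X < 1).

X = 0.715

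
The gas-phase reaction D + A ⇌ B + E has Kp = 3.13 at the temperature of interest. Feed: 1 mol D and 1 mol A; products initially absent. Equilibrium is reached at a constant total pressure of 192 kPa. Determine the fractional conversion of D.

Take 1 mol D as basis and let X be its fractional conversion, so ξ = X.
Species balance: n_D = 1 − X; n_A = 1 − X; n_B = X; n_E = X.
Since Δν = 0, n_T = 2 throughout.
With p_i = (n_i/n_T)P, Kp = p_B p_E / (p_D p_A).
This yields a degree-2 equation in X; solving on (0,1), X = 0.639.

X = 0.639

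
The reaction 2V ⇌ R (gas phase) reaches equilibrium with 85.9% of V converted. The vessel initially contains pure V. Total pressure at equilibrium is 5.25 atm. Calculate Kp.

Kp = 2.35 atm^-1

Take 1 mol V as basis and let X be its fractional conversion, so ξ = 0.5X.
Species balance: n_V = 1 − X; n_R = 0.5X.
Total moles n_T = 1 − 0.5X.
At X = 0.859: n_V = 0.141, n_R = 0.429, n_T = 0.571.
p_i = (n_i/n_T)·P. Kp = p_R / (p_V^2) = 2.35 atm^-1.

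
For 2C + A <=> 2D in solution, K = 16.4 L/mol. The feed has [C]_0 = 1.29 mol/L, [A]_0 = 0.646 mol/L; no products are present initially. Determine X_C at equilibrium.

Let X = conversion of C; extent ξ = 1.29X/2 mol/L.
Concentrations: [C] = 1.29 − 1.29X; [A] = 0.646 − 0.645X; [D] = 1.29X.
K = [D]^2 / ([C]^2 [A]).
Equating to 16.4 L/mol: the physical root is X = 0.656.

X = 0.656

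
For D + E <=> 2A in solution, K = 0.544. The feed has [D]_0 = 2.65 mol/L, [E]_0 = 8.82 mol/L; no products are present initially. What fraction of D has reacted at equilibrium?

X = 0.459

Let X = conversion of D; extent ξ = 2.65·X mol/L.
Concentrations: [D] = 2.65 − 2.65X; [E] = 8.82 − 2.65X; [A] = 5.3X.
K = [A]^2 / ([D] [E]).
Solving K = 0.544 for X ∈ (0,1): X = 0.459.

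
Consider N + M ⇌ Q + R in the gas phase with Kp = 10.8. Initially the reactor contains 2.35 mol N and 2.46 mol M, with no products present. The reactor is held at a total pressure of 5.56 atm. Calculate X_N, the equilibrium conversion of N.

X = 0.784

Take 2.35 mol N as basis and let X be its fractional conversion, so ξ = 2.35X.
At extent ξ: n_N = 2.35 − 2.35X; n_M = 2.46 − 2.35X; n_Q = 2.35X; n_R = 2.35X.
n_T stays at 4.81 (no change in mole number).
Mole fractions y_i = n_i/n_T; Kp = p_Q p_R / (p_N p_M) with p_i = y_i·P.
Equating to 10.8 and solving on 0 < X < 1: X = 0.784.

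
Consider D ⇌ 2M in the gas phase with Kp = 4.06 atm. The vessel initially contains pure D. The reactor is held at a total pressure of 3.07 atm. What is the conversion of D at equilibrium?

X = 0.498

Take 1 mol D as basis and let X be its fractional conversion, so ξ = X.
Mole table: n_D = 1 − X; n_M = 2X.
n_T = Σnᵢ = 1 + X.
Mole fractions y_i = n_i/n_T; Kp = p_M^2 / (p_D) with p_i = y_i·P.
This yields a degree-2 equation in X; solving on (0,1), X = 0.498.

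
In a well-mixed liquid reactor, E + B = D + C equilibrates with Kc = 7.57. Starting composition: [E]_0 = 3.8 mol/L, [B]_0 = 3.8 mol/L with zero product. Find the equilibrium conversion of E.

Let X = conversion of E; extent ξ = 3.8·X mol/L.
Concentrations: [E] = 3.8 − 3.8X; [B] = 3.8 − 3.8X; [D] = 3.8X; [C] = 3.8X.
Kc = [D] [C] / ([E] [B]).
This equals 7.57 at X = 0.733 (the root in 0 < X < 1).

X = 0.733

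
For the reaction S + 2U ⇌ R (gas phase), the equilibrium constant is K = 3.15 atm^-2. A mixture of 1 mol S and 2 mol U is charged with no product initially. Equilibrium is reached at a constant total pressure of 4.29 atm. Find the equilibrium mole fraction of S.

y_S = 0.137

Basis: 1 mol S initially; let X = conversion of S. Extent ξ = X.
At extent ξ: n_S = 1 − X; n_U = 2 − 2X; n_R = X.
Total moles n_T = 3 − 2X.
y_i = n_i/n_T, p_i = y_i·P. K = p_R / (p_S p_U^2).
Substituting and setting equal to 3.15 atm^-2 gives a polynomial in X; the root in (0,1) is X = 0.812.
Then n_S = 0.188, n_T = 1.38, so y_S = 0.137.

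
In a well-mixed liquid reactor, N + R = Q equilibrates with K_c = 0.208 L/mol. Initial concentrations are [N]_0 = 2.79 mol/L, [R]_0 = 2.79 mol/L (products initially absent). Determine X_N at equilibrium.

Let X = conversion of N; extent ξ = 2.79·X mol/L.
Concentrations: [N] = 2.79 − 2.79X; [R] = 2.79 − 2.79X; [Q] = 2.79X.
K_c = [Q] / ([N] [R]).
Setting equal to 0.208 and solving for X on (0,1) gives X = 0.291.

X = 0.291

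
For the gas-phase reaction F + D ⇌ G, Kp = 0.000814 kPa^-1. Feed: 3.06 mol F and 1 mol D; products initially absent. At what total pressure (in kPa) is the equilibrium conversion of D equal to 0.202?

Basis: 1 mol D initially; let X = conversion of D. Extent ξ = X.
At extent ξ: n_F = 3.06 − X; n_D = 1 − X; n_G = X.
Total moles n_T = 4.06 − X.
Kp = p_G / (p_F p_D) with p_i = (n_i/n_T)·P.
At X = 0.202: the mole-fraction product g(X) = Π y_i^ν_i = 0.3417. Since Kp = g(X)·P^{-1}, P = (g/Kp)^(1/1) = (0.3417/0.000814)^(1/1) = 420 kPa.

P = 420 kPa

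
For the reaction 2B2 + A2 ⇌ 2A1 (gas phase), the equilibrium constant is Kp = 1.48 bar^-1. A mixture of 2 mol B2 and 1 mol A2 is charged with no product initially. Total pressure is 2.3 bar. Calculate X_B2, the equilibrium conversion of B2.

X = 0.460

Take 2 mol B2 as basis and let X be its fractional conversion, so ξ = X.
Mole table: n_B2 = 2 − 2X; n_A2 = 1 − X; n_A1 = 2X.
Total moles n_T = 3 − X.
With p_i = (n_i/n_T)P, Kp = p_A1^2 / (p_B2^2 p_A2).
Equating to 1.48 bar^-1 and solving on 0 < X < 1: X = 0.460.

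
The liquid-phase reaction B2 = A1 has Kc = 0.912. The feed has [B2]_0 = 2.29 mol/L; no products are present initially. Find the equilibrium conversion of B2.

Let X = conversion of B2; extent ξ = 2.29·X mol/L.
Concentrations: [B2] = 2.29 − 2.29X; [A1] = 2.29X.
Kc = [A1] / ([B2]).
Setting equal to 0.912 and solving for X on (0,1) gives X = 0.477.

X = 0.477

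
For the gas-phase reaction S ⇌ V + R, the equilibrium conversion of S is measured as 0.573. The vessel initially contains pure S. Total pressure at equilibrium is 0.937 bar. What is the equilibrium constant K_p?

Take 1 mol S as basis and let X be its fractional conversion, so ξ = X.
At extent ξ: n_S = 1 − X; n_V = X; n_R = X.
Total moles n_T = 1 + X.
At X = 0.573: n_S = 0.427, n_V = 0.573, n_R = 0.573, n_T = 1.57.
p_i = (n_i/n_T)·P. K_p = p_V p_R / (p_S) = 0.458 bar.

K_p = 0.458 bar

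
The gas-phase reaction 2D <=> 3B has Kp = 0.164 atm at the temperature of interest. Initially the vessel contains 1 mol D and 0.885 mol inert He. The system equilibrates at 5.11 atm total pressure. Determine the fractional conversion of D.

X = 0.225

Take 1 mol D as basis and let X be its fractional conversion, so ξ = 0.5X.
At extent ξ: n_D = 1 − X; n_B = 1.5X; n_I = 0.885 (inert).
Total moles n_T = 1.89 + 0.5X.
y_i = n_i/n_T, p_i = y_i·P. Kp = p_B^3 / (p_D^2).
Setting this equal to 0.164 atm and taking the physical root (0 < X < 1) gives X = 0.225.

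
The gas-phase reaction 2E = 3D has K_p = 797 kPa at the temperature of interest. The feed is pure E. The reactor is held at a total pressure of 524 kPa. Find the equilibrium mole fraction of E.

Basis: 1 mol E initially; let X = conversion of E. Extent ξ = 0.5X.
Mole table: n_E = 1 − X; n_D = 1.5X.
Total moles n_T = 1 + 0.5X.
Mole fractions y_i = n_i/n_T; K_p = p_D^3 / (p_E^2) with p_i = y_i·P.
This yields a degree-3 equation in X; solving on (0,1), X = 0.512.
Then n_E = 0.488, n_T = 1.26, so y_E = 0.388.

y_E = 0.388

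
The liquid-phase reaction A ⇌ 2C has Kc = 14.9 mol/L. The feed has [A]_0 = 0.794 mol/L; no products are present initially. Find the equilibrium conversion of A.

X = 0.847

Let X = conversion of A; extent ξ = 0.794·X mol/L.
Concentrations: [A] = 0.794 − 0.794X; [C] = 1.59X.
Kc = [C]^2 / ([A]).
Solving Kc = 14.9 for X ∈ (0,1): X = 0.847.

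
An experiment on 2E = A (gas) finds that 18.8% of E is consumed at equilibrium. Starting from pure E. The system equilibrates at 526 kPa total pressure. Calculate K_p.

K_p = 0.000246 kPa^-1

Let X = conversion of E (basis 1 mol E); extent of reaction ξ = 0.5X.
At extent ξ: n_E = 1 − X; n_A = 0.5X.
Total moles n_T = 1 − 0.5X.
At X = 0.188: n_E = 0.812, n_A = 0.094, n_T = 0.906.
p_i = (n_i/n_T)·P. K_p = p_A / (p_E^2) = 0.000246 kPa^-1.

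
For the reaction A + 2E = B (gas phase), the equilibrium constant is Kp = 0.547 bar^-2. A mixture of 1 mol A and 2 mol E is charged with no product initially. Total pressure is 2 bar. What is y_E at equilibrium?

y_E = 0.547

Take 1 mol A as basis and let X be its fractional conversion, so ξ = X.
Mole table: n_A = 1 − X; n_E = 2 − 2X; n_B = X.
Total moles n_T = 3 − 2X.
Mole fractions y_i = n_i/n_T; Kp = p_B / (p_A p_E^2) with p_i = y_i·P.
Equating to 0.547 bar^-2 and solving on 0 < X < 1: X = 0.396.
Then n_E = 1.21, n_T = 2.21, so y_E = 0.547.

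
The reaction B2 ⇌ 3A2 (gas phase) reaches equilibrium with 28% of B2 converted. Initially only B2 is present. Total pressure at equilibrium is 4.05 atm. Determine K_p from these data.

K_p = 5.55 atm^2

Let X = conversion of B2 (basis 1 mol B2); extent of reaction ξ = X.
Moles: n_B2 = 1 − X; n_A2 = 3X.
n_T = Σnᵢ = 1 + 2X.
At X = 0.28: n_B2 = 0.72, n_A2 = 0.84, n_T = 1.56.
p_i = (n_i/n_T)·P. K_p = p_A2^3 / (p_B2) = 5.55 atm^2.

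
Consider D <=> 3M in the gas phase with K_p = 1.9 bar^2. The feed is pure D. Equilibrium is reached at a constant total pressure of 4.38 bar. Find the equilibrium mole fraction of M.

y_M = 0.392

Let X = conversion of D (basis 1 mol D); extent of reaction ξ = X.
Moles: n_D = 1 − X; n_M = 3X.
n_T = Σnᵢ = 1 + 2X.
With p_i = (n_i/n_T)P, K_p = p_M^3 / (p_D).
Substituting and setting equal to 1.9 bar^2 gives a polynomial in X; the root in (0,1) is X = 0.177.
Then n_M = 0.531, n_T = 1.35, so y_M = 0.392.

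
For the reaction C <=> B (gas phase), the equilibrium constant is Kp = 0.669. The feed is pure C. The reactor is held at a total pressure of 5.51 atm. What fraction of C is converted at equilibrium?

X = 0.401

Let X = conversion of C (basis 1 mol C); extent of reaction ξ = X.
Mole table: n_C = 1 − X; n_B = X.
Since Δν = 0, n_T = 1 throughout.
Mole fractions y_i = n_i/n_T; Kp = p_B / (p_C) with p_i = y_i·P.
This yields a degree-1 equation in X; solving on (0,1), X = 0.401.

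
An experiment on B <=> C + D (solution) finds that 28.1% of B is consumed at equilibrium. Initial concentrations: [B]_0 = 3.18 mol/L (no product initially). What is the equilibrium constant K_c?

K_c = 0.349 mol/L

Let X = conversion of B.
Concentrations: [B] = 3.18 − 3.18X; [C] = 3.18X; [D] = 3.18X.
At X = 0.281: [B] = 2.29, [C] = 0.894, [D] = 0.894.
K_c = [C] [D] / ([B]) = 0.349 mol/L.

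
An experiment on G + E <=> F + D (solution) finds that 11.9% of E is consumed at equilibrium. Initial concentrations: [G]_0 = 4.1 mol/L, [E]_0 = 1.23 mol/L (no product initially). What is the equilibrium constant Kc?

Kc = 0.005

Let X = conversion of E.
Concentrations: [G] = 4.1 − 1.23X; [E] = 1.23 − 1.23X; [F] = 1.23X; [D] = 1.23X.
At X = 0.119: [G] = 3.95, [E] = 1.08, [F] = 0.146, [D] = 0.146.
Kc = [F] [D] / ([G] [E]) = 0.005.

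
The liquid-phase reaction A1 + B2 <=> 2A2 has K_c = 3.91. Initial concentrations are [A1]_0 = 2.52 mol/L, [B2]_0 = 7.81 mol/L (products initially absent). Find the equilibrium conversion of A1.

Let X = conversion of A1; extent ξ = 2.52·X mol/L.
Concentrations: [A1] = 2.52 − 2.52X; [B2] = 7.81 − 2.52X; [A2] = 5.04X.
K_c = [A2]^2 / ([A1] [B2]).
Solving K_c = 3.91 for X ∈ (0,1): X = 0.753.

X = 0.753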